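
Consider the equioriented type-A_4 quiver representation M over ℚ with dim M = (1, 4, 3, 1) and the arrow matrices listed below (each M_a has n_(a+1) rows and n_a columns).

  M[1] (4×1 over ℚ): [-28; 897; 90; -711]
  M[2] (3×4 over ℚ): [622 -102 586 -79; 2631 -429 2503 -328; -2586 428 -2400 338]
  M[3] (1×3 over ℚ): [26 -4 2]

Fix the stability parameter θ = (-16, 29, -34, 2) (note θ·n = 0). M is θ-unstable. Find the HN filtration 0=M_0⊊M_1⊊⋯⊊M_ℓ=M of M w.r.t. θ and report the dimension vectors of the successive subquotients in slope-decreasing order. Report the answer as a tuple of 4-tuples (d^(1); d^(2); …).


Via rank(M_{q-1}∘⋯∘M_p): M ≅ I[1,4], I[2,2], I[2,3]^2.
μ_θ-semistable layers: μ^(1)=29; μ^(2)=2; μ^(3)=-5/2; μ^(4)=-16

((0, 1, 0, 0); (0, 0, 0, 1); (0, 3, 3, 0); (1, 0, 0, 0))


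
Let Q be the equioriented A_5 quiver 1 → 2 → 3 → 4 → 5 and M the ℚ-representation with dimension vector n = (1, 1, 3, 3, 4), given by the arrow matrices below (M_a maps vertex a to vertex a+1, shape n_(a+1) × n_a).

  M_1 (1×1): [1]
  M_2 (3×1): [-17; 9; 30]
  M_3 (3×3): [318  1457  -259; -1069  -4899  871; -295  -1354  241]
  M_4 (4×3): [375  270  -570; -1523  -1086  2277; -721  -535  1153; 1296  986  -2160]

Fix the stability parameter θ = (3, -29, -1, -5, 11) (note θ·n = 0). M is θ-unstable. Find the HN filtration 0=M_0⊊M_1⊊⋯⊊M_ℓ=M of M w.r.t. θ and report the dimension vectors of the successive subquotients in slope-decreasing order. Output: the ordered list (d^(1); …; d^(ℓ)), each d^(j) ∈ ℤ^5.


Interval decomposition of M: I[1,5], I[3,5]^2, I[5,5].
HN type (ℓ=3): μ^(1)=11; μ^(2)=-3; μ^(3)=-13

((0, 0, 0, 0, 4); (0, 0, 3, 3, 0); (1, 1, 0, 0, 0))


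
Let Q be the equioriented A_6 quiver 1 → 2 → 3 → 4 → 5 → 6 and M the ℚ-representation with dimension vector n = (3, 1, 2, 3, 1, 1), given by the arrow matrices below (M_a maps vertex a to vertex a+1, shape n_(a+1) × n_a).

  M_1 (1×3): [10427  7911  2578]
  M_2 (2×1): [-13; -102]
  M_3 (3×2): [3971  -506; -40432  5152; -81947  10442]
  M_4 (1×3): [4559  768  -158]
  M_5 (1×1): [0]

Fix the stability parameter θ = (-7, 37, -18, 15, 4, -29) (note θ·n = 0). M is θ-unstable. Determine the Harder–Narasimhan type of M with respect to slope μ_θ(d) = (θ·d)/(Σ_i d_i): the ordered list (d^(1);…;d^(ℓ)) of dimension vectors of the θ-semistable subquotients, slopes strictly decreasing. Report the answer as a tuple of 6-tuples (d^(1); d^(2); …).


Interval decomposition of M: I[1,1]^2, I[1,5], I[3,3], I[4,4]^2, I[6,6].
HN type (ℓ=5): μ^(1)=15; μ^(2)=19/2; μ^(3)=-7; μ^(4)=-18; μ^(5)=-29

((0, 0, 0, 2, 0, 0); (0, 1, 1, 1, 1, 0); (3, 0, 0, 0, 0, 0); (0, 0, 1, 0, 0, 0); (0, 0, 0, 0, 0, 1))


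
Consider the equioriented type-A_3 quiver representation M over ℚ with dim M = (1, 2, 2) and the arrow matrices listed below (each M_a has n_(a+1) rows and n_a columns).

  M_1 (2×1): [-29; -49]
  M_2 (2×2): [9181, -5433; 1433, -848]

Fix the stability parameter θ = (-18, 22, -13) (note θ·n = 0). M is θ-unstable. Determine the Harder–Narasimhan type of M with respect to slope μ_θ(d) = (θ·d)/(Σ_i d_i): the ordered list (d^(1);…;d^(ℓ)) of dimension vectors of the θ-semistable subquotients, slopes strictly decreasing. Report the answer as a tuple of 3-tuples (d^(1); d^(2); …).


Via rank(M_{q-1}∘⋯∘M_p): M ≅ I[1,3], I[2,3].
μ_θ-semistable layers: μ^(1)=9/2; μ^(2)=-18

((0, 2, 2); (1, 0, 0))


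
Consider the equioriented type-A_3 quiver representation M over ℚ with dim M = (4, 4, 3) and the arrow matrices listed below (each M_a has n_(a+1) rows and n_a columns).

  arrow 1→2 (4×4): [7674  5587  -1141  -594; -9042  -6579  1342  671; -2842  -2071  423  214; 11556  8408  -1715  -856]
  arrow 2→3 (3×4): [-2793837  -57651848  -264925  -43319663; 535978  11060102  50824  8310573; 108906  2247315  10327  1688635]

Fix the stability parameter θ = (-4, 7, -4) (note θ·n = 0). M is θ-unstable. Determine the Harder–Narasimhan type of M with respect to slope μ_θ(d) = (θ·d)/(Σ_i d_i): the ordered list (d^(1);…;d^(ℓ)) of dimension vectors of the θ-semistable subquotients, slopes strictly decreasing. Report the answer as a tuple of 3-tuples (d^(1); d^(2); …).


Interval decomposition of M: I[1,2], I[1,3]^3.
HN type (ℓ=3): μ^(1)=7; μ^(2)=3/2; μ^(3)=-4

((0, 1, 0); (0, 3, 3); (4, 0, 0))


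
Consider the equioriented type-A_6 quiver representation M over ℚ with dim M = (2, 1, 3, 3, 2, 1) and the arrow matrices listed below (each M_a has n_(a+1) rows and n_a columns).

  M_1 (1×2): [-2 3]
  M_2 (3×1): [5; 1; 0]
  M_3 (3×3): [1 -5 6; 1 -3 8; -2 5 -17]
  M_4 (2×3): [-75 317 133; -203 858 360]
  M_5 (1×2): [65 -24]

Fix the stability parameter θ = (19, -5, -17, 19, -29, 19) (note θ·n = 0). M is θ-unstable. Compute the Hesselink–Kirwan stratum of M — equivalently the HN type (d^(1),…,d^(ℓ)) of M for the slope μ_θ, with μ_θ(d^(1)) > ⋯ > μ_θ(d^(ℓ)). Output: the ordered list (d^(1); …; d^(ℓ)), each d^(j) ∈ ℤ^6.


Via rank(M_{q-1}∘⋯∘M_p): M ≅ I[1,1], I[1,6], I[3,3], I[3,5], I[4,4].
μ_θ-semistable layers: μ^(1)=19; μ^(2)=-13/5; μ^(3)=-5; μ^(4)=-17

((1, 0, 0, 1, 0, 1); (1, 1, 1, 1, 1, 0); (0, 0, 0, 1, 1, 0); (0, 0, 2, 0, 0, 0))


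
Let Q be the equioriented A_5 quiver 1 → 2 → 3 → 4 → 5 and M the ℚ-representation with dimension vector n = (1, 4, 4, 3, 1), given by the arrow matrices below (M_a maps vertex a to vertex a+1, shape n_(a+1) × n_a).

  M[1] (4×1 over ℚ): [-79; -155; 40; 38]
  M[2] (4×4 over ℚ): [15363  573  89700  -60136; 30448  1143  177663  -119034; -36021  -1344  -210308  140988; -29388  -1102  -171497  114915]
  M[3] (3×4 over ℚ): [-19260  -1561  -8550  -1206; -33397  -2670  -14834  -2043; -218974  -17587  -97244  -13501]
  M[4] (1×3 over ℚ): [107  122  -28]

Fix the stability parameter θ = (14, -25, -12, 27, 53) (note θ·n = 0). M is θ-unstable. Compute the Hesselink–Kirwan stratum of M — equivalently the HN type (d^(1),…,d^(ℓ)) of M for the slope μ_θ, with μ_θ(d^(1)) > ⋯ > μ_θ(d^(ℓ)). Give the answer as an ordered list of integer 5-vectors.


Barcode: M ≅ I[1,5], I[2,3], I[2,4]^2. HN layers by μ_θ (5 steps, strictly decreasing):
  μ^(1)=53; μ^(2)=27; μ^(3)=-23/3; μ^(4)=-12; μ^(5)=-25

((0, 0, 0, 0, 1); (0, 0, 0, 3, 0); (1, 1, 1, 0, 0); (0, 0, 3, 0, 0); (0, 3, 0, 0, 0))


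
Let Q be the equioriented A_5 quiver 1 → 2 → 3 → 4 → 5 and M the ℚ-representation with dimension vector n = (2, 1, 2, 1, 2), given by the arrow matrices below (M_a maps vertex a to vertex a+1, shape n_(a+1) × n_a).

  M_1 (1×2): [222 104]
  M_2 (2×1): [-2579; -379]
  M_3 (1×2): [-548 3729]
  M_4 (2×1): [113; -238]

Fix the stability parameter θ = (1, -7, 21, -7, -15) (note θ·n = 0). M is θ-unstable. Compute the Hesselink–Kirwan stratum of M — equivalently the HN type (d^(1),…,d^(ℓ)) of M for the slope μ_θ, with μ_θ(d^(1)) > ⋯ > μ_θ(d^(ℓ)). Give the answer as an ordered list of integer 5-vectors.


Barcode: M ≅ I[1,1], I[1,5], I[3,3], I[5,5]. HN layers by μ_θ (5 steps, strictly decreasing):
  μ^(1)=21; μ^(2)=1; μ^(3)=-1/3; μ^(4)=-3; μ^(5)=-15

((0, 0, 1, 0, 0); (1, 0, 0, 0, 0); (0, 0, 1, 1, 1); (1, 1, 0, 0, 0); (0, 0, 0, 0, 1))


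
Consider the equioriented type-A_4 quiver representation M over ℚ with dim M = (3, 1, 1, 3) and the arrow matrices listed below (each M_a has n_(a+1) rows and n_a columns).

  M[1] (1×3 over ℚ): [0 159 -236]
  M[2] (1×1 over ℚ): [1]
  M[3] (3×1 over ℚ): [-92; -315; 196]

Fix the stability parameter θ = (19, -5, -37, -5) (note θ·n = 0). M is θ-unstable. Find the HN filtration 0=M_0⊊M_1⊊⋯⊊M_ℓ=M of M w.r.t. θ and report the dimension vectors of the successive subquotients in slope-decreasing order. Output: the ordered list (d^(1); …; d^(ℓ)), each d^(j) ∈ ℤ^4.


Barcode: M ≅ I[1,1]^2, I[1,4], I[4,4]^2. HN layers by μ_θ (3 steps, strictly decreasing):
  μ^(1)=19; μ^(2)=-5; μ^(3)=-23/3

((2, 0, 0, 0); (0, 0, 0, 3); (1, 1, 1, 0))


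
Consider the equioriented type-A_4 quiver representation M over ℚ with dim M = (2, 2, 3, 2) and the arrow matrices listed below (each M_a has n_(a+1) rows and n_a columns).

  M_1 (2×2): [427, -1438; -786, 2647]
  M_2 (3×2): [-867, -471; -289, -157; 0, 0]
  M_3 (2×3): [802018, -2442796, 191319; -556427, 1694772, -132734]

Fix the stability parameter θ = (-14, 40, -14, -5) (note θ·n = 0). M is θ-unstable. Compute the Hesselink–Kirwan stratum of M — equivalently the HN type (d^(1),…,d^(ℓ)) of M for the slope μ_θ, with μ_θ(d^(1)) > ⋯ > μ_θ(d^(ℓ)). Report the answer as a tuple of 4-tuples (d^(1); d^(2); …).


Barcode: M ≅ I[1,2], I[1,4], I[3,3], I[3,4]. HN layers by μ_θ (4 steps, strictly decreasing):
  μ^(1)=40; μ^(2)=7; μ^(3)=-5; μ^(4)=-14

((0, 1, 0, 0); (0, 1, 1, 1); (0, 0, 0, 1); (2, 0, 2, 0))


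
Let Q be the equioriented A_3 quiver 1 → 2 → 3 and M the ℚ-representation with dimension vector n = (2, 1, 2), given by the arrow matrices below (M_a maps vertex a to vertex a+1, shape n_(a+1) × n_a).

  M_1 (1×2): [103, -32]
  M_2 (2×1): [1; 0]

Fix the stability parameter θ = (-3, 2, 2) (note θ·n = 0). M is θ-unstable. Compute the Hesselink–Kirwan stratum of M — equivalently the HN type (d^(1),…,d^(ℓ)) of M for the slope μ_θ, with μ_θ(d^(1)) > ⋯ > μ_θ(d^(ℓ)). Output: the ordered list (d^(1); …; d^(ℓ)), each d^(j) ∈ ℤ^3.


Barcode: M ≅ I[1,1], I[1,3], I[3,3]. HN layers by μ_θ (2 steps, strictly decreasing):
  μ^(1)=2; μ^(2)=-3

((0, 1, 2); (2, 0, 0))


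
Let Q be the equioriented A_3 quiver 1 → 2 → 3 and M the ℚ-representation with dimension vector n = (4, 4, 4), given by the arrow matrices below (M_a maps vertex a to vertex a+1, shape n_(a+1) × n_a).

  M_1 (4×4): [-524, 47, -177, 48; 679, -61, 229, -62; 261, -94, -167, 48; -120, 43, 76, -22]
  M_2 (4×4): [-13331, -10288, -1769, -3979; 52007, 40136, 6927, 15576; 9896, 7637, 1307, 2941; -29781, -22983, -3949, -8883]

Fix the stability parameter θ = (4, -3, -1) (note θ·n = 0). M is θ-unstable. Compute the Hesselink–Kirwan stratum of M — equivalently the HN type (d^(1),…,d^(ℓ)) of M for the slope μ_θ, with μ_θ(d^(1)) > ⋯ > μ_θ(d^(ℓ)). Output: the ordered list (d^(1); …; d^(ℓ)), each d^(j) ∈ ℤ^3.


Barcode: M ≅ I[1,1], I[1,3]^3, I[2,3]. HN layers by μ_θ (4 steps, strictly decreasing):
  μ^(1)=4; μ^(2)=0; μ^(3)=-1; μ^(4)=-3

((1, 0, 0); (3, 3, 3); (0, 0, 1); (0, 1, 0))


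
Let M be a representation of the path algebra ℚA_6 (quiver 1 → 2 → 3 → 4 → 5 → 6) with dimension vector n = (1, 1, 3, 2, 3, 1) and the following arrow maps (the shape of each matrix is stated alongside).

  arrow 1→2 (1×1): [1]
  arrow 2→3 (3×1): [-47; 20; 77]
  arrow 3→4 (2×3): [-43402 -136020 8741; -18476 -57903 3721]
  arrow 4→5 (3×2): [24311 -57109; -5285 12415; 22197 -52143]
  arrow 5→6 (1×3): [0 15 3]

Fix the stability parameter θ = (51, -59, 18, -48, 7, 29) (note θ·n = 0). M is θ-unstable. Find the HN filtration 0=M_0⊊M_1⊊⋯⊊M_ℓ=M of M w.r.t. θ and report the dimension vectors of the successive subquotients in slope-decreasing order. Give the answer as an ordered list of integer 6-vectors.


Interval decomposition of M: I[1,4], I[3,3], I[3,6], I[5,5]^2.
HN type (ℓ=5): μ^(1)=29; μ^(2)=18; μ^(3)=7; μ^(4)=-19/2; μ^(5)=-15

((0, 0, 0, 0, 0, 1); (0, 0, 1, 0, 0, 0); (0, 0, 0, 0, 3, 0); (1, 1, 1, 1, 0, 0); (0, 0, 1, 1, 0, 0))


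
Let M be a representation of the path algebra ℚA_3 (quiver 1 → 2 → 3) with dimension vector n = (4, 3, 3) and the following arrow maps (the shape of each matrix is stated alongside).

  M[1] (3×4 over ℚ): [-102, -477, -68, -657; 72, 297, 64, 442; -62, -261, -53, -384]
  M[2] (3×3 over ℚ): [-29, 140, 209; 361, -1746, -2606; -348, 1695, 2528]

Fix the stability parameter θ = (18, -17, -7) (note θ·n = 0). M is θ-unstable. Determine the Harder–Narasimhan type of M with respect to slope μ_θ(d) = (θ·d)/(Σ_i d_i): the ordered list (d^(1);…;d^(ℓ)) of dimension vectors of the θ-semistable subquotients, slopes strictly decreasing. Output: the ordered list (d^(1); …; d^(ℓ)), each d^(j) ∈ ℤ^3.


Barcode: M ≅ I[1,1], I[1,3]^3. HN layers by μ_θ (2 steps, strictly decreasing):
  μ^(1)=18; μ^(2)=-2

((1, 0, 0); (3, 3, 3))


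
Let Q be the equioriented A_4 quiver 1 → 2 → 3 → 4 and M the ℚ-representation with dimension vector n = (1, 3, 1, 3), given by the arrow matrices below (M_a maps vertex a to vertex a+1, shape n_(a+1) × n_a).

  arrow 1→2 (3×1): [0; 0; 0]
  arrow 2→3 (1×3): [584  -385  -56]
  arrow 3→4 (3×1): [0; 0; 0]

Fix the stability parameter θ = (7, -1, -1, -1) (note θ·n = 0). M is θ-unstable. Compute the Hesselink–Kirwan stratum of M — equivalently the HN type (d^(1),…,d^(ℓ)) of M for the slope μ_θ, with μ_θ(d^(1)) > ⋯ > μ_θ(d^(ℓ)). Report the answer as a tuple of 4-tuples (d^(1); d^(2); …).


Barcode: M ≅ I[1,1], I[2,2]^2, I[2,3], I[4,4]^3. HN layers by μ_θ (2 steps, strictly decreasing):
  μ^(1)=7; μ^(2)=-1

((1, 0, 0, 0); (0, 3, 1, 3))


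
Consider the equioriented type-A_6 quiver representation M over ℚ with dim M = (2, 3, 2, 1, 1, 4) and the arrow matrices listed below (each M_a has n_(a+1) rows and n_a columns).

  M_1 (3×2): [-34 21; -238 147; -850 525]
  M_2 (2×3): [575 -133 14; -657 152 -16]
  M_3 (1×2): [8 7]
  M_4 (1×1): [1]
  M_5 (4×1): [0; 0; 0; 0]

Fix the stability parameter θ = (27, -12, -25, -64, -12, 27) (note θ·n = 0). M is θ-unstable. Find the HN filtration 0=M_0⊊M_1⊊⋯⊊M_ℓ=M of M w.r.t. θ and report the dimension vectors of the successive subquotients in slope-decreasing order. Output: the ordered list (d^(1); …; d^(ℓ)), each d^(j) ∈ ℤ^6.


Interval decomposition of M: I[1,1], I[1,5], I[2,2], I[2,3], I[6,6]^4.
HN type (ℓ=3): μ^(1)=27; μ^(2)=-12; μ^(3)=-37/2

((1, 0, 0, 0, 0, 4); (0, 1, 0, 0, 1, 0); (1, 2, 2, 1, 0, 0))


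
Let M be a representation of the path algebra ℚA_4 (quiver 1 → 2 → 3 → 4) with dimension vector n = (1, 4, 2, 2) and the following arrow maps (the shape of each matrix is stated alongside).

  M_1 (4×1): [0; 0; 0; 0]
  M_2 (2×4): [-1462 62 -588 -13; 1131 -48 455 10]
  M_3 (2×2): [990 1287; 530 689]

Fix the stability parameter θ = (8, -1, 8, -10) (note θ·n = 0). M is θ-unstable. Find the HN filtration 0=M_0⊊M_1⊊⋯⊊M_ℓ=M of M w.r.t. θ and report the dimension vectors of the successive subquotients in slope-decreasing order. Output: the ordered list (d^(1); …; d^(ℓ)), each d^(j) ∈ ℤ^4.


Via rank(M_{q-1}∘⋯∘M_p): M ≅ I[1,1], I[2,2]^2, I[2,3], I[2,4], I[4,4].
μ_θ-semistable layers: μ^(1)=8; μ^(2)=-1; μ^(3)=-10

((1, 0, 1, 0); (0, 4, 1, 1); (0, 0, 0, 1))


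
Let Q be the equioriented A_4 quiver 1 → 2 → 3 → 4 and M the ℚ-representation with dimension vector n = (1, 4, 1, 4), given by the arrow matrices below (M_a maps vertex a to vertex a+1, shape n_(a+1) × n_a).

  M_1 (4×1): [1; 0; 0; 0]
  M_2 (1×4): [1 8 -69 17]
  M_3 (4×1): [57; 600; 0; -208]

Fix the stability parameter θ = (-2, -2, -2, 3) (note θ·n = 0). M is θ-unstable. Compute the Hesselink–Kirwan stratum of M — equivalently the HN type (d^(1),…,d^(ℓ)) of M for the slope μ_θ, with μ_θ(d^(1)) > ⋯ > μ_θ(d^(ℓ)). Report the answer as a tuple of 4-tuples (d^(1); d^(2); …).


Via rank(M_{q-1}∘⋯∘M_p): M ≅ I[1,4], I[2,2]^3, I[4,4]^3.
μ_θ-semistable layers: μ^(1)=3; μ^(2)=-2

((0, 0, 0, 4); (1, 4, 1, 0))


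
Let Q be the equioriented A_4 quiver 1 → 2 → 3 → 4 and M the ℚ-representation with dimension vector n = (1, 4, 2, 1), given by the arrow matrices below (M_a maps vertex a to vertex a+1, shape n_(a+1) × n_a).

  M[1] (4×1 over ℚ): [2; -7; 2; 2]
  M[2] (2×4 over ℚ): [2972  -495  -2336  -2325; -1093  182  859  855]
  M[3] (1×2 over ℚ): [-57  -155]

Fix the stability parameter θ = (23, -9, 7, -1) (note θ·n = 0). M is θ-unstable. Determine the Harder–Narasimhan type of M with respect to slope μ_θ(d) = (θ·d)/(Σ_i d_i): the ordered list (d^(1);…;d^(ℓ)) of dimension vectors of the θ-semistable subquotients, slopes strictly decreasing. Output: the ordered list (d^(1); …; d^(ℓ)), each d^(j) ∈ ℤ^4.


Interval decomposition of M: I[1,4], I[2,2]^2, I[2,3].
HN type (ℓ=3): μ^(1)=7; μ^(2)=5; μ^(3)=-9

((0, 0, 1, 0); (1, 1, 1, 1); (0, 3, 0, 0))


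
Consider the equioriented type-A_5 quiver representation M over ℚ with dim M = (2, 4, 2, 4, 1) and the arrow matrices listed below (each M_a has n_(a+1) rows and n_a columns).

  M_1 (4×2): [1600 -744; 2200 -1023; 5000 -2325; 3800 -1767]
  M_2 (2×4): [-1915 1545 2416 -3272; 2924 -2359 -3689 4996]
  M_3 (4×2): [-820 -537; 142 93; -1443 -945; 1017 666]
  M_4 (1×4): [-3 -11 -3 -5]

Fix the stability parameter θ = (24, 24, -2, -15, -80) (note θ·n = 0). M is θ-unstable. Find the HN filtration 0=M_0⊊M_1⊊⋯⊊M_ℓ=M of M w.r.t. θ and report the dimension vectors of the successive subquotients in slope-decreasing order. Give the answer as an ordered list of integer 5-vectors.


Via rank(M_{q-1}∘⋯∘M_p): M ≅ I[1,1], I[1,4], I[2,2]^2, I[2,5], I[4,4]^2.
μ_θ-semistable layers: μ^(1)=24; μ^(2)=31/4; μ^(3)=-15; μ^(4)=-73/4

((1, 2, 0, 0, 0); (1, 1, 1, 1, 0); (0, 0, 0, 2, 0); (0, 1, 1, 1, 1))


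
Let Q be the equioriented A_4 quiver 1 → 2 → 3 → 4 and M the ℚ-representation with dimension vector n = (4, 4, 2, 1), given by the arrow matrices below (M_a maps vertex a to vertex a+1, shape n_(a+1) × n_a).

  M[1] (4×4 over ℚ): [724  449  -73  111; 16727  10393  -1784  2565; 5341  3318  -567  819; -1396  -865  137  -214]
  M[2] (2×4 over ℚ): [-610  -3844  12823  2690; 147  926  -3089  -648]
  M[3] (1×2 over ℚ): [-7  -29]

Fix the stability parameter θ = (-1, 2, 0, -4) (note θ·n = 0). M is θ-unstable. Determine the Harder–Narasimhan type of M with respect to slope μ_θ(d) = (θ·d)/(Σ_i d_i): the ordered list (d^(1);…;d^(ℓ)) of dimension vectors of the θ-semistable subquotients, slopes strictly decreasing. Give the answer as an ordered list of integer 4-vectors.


Via rank(M_{q-1}∘⋯∘M_p): M ≅ I[1,1], I[1,2], I[1,3], I[1,4], I[2,2].
μ_θ-semistable layers: μ^(1)=2; μ^(2)=1; μ^(3)=-2/3; μ^(4)=-1

((0, 2, 0, 0); (0, 1, 1, 0); (0, 1, 1, 1); (4, 0, 0, 0))


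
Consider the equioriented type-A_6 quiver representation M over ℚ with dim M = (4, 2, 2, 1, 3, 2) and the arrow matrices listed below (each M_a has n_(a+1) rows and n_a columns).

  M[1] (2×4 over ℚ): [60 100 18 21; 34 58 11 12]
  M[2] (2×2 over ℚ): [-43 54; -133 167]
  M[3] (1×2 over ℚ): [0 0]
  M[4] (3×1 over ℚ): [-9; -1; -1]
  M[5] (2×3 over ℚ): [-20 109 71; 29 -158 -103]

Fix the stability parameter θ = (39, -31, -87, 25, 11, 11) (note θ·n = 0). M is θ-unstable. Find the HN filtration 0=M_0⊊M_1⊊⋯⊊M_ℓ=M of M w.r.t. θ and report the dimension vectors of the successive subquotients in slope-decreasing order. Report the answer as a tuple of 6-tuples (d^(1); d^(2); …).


Barcode: M ≅ I[1,1]^2, I[1,3]^2, I[4,5], I[5,6]^2. HN layers by μ_θ (4 steps, strictly decreasing):
  μ^(1)=39; μ^(2)=18; μ^(3)=11; μ^(4)=-79/3

((2, 0, 0, 0, 0, 0); (0, 0, 0, 1, 1, 0); (0, 0, 0, 0, 2, 2); (2, 2, 2, 0, 0, 0))


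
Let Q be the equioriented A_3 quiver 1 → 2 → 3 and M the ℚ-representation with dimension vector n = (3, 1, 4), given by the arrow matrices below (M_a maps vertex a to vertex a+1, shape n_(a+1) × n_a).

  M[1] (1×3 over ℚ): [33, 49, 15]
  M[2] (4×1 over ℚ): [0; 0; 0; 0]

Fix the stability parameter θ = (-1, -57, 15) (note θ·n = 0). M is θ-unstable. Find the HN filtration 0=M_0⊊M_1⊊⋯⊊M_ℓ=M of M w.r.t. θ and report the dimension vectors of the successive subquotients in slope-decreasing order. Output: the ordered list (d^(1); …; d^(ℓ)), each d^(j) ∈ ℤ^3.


Barcode: M ≅ I[1,1]^2, I[1,2], I[3,3]^4. HN layers by μ_θ (3 steps, strictly decreasing):
  μ^(1)=15; μ^(2)=-1; μ^(3)=-29

((0, 0, 4); (2, 0, 0); (1, 1, 0))


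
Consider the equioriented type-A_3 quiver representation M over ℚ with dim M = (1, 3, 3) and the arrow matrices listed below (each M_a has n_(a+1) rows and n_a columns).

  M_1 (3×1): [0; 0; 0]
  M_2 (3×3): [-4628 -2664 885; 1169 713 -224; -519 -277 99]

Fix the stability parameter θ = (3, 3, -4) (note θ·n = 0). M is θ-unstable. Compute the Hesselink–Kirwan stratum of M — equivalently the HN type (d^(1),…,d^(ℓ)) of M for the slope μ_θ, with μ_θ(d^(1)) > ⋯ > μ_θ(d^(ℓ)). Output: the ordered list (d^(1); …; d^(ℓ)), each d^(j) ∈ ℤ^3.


Via rank(M_{q-1}∘⋯∘M_p): M ≅ I[1,1], I[2,3]^3.
μ_θ-semistable layers: μ^(1)=3; μ^(2)=-1/2

((1, 0, 0); (0, 3, 3))


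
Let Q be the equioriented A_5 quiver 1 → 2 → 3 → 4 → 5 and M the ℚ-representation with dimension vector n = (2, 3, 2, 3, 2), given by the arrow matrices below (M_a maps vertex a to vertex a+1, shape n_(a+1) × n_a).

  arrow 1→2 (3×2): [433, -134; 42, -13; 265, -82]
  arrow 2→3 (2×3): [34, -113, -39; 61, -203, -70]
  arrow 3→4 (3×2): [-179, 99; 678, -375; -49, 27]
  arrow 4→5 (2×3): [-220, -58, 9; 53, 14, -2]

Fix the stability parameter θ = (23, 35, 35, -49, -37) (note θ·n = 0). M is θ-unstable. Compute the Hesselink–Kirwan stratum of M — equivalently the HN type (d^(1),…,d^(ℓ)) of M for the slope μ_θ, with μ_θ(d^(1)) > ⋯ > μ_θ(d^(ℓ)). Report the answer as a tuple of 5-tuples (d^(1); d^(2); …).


Interval decomposition of M: I[1,5]^2, I[2,2], I[4,4].
HN type (ℓ=3): μ^(1)=35; μ^(2)=7/5; μ^(3)=-49

((0, 1, 0, 0, 0); (2, 2, 2, 2, 2); (0, 0, 0, 1, 0))


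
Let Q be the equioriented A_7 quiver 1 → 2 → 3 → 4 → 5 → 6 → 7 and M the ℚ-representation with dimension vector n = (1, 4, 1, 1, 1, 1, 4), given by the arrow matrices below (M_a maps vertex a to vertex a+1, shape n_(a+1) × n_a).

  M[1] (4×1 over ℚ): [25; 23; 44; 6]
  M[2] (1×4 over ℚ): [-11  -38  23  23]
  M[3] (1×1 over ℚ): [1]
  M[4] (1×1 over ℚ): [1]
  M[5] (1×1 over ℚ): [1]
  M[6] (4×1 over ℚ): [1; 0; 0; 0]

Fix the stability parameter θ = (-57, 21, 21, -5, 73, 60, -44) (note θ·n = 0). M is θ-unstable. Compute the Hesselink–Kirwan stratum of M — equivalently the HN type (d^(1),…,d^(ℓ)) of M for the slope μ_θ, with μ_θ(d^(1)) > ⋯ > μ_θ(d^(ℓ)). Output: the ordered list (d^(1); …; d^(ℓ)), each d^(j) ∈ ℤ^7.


Via rank(M_{q-1}∘⋯∘M_p): M ≅ I[1,7], I[2,2]^3, I[7,7]^3.
μ_θ-semistable layers: μ^(1)=89/3; μ^(2)=21; μ^(3)=37/3; μ^(4)=-44; μ^(5)=-57

((0, 0, 0, 0, 1, 1, 1); (0, 3, 0, 0, 0, 0, 0); (0, 1, 1, 1, 0, 0, 0); (0, 0, 0, 0, 0, 0, 3); (1, 0, 0, 0, 0, 0, 0))


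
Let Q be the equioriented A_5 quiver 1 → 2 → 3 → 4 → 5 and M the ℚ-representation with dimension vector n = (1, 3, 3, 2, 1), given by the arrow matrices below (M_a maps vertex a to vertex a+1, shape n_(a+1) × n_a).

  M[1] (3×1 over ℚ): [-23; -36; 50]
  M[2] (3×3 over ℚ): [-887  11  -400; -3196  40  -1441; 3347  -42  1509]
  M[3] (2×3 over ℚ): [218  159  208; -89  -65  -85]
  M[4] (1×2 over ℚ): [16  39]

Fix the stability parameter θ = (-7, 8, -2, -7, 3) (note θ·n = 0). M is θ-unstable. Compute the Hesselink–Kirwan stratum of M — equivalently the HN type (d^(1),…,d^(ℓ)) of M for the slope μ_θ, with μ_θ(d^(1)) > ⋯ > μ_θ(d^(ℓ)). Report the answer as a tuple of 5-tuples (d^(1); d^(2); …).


Interval decomposition of M: I[1,3], I[2,4], I[2,5].
HN type (ℓ=3): μ^(1)=3; μ^(2)=-1/3; μ^(3)=-7

((0, 1, 1, 0, 1); (0, 2, 2, 2, 0); (1, 0, 0, 0, 0))


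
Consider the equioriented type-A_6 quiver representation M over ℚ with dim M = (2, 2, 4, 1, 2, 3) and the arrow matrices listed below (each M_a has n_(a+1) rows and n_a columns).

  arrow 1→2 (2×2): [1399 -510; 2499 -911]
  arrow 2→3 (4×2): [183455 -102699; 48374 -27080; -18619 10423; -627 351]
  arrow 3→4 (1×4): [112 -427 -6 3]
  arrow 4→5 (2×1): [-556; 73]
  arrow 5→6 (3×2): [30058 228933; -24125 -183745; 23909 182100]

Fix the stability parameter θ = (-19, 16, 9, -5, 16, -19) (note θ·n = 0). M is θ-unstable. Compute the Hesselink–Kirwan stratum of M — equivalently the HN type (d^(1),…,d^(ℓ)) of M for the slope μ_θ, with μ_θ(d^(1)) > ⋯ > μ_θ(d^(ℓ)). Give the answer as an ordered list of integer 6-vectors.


Via rank(M_{q-1}∘⋯∘M_p): M ≅ I[1,3], I[1,6], I[3,3]^2, I[5,6], I[6,6].
μ_θ-semistable layers: μ^(1)=25/2; μ^(2)=9; μ^(3)=17/5; μ^(4)=-3/2; μ^(5)=-19

((0, 1, 1, 0, 0, 0); (0, 0, 2, 0, 0, 0); (0, 1, 1, 1, 1, 1); (0, 0, 0, 0, 1, 1); (2, 0, 0, 0, 0, 1))


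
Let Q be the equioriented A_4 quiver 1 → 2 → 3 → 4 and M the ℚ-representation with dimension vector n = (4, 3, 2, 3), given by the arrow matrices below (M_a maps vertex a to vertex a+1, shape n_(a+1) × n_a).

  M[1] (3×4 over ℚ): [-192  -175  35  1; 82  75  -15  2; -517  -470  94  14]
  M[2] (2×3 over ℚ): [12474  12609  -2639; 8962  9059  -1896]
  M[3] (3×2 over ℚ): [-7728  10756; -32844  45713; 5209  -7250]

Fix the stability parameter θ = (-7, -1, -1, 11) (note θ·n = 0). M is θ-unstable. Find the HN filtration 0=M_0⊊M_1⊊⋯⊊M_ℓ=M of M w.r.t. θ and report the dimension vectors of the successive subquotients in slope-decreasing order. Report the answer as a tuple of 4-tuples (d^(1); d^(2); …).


Barcode: M ≅ I[1,1], I[1,2], I[1,4]^2, I[4,4]. HN layers by μ_θ (3 steps, strictly decreasing):
  μ^(1)=11; μ^(2)=-1; μ^(3)=-7

((0, 0, 0, 3); (0, 3, 2, 0); (4, 0, 0, 0))


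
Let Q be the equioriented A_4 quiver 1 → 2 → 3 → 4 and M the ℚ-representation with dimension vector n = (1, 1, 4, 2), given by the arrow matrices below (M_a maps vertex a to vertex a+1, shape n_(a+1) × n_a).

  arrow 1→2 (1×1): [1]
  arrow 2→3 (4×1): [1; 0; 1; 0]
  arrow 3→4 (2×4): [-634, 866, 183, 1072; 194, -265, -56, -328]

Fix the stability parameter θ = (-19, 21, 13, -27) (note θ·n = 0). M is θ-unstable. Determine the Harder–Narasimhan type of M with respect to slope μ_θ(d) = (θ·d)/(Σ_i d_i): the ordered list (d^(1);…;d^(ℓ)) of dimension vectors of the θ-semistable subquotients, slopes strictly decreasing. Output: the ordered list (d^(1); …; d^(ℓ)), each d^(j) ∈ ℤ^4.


Barcode: M ≅ I[1,4], I[3,3]^2, I[3,4]. HN layers by μ_θ (4 steps, strictly decreasing):
  μ^(1)=13; μ^(2)=7/3; μ^(3)=-7; μ^(4)=-19

((0, 0, 2, 0); (0, 1, 1, 1); (0, 0, 1, 1); (1, 0, 0, 0))


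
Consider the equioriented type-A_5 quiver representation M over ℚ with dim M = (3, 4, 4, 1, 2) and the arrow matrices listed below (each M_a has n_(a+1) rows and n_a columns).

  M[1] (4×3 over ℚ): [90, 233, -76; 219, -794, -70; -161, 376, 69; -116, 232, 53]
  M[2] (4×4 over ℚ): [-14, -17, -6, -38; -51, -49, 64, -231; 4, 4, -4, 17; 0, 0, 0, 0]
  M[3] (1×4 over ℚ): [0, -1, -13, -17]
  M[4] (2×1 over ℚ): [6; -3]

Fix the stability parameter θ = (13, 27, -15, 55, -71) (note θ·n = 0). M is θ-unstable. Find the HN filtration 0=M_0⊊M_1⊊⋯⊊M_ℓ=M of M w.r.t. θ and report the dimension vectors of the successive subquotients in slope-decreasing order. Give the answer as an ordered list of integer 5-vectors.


Barcode: M ≅ I[1,3]^2, I[1,5], I[2,2], I[3,3], I[5,5]. HN layers by μ_θ (5 steps, strictly decreasing):
  μ^(1)=27; μ^(2)=25/3; μ^(3)=9/5; μ^(4)=-15; μ^(5)=-71

((0, 1, 0, 0, 0); (2, 2, 2, 0, 0); (1, 1, 1, 1, 1); (0, 0, 1, 0, 0); (0, 0, 0, 0, 1))


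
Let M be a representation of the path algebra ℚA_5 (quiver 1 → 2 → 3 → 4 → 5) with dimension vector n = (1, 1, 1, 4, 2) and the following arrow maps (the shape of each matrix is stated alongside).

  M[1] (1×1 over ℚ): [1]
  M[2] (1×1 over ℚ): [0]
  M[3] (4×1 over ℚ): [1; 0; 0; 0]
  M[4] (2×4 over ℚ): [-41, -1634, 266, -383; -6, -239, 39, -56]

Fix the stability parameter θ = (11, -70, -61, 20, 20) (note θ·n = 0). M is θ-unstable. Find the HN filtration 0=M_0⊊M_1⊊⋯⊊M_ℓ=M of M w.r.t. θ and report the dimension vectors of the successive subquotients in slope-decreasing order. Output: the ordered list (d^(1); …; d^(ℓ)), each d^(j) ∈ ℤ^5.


Barcode: M ≅ I[1,2], I[3,5], I[4,4]^2, I[4,5]. HN layers by μ_θ (3 steps, strictly decreasing):
  μ^(1)=20; μ^(2)=-59/2; μ^(3)=-61

((0, 0, 0, 4, 2); (1, 1, 0, 0, 0); (0, 0, 1, 0, 0))


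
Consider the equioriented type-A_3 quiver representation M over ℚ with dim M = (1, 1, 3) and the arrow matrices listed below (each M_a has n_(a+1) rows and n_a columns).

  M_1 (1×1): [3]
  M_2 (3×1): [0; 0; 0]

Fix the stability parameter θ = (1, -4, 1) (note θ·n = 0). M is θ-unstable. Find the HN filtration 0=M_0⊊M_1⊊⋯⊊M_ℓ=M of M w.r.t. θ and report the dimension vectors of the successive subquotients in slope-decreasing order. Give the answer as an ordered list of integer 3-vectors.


Barcode: M ≅ I[1,2], I[3,3]^3. HN layers by μ_θ (2 steps, strictly decreasing):
  μ^(1)=1; μ^(2)=-3/2

((0, 0, 3); (1, 1, 0))


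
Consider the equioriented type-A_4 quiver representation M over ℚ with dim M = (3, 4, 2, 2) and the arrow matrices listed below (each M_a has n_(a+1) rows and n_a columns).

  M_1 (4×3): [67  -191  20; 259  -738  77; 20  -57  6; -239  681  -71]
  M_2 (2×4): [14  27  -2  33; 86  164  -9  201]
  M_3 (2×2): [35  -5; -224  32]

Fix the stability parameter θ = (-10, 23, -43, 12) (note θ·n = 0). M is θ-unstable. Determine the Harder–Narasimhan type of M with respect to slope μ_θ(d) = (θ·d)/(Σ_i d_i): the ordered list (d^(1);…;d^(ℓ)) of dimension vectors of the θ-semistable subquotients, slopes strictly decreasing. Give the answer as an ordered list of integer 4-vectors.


Interval decomposition of M: I[1,2], I[1,3], I[1,4], I[2,2], I[4,4].
HN type (ℓ=3): μ^(1)=23; μ^(2)=12; μ^(3)=-10

((0, 2, 0, 0); (0, 0, 0, 2); (3, 2, 2, 0))


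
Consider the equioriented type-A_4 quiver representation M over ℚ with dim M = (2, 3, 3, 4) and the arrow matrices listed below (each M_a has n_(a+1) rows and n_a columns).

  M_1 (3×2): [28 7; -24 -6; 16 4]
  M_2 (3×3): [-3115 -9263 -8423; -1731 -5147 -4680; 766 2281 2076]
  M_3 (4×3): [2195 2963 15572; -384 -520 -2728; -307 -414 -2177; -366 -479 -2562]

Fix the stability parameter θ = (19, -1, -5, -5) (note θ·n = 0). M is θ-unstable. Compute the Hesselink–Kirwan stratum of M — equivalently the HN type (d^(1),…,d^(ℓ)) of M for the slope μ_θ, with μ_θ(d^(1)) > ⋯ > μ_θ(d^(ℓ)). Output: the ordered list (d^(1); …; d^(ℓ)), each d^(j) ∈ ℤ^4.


Via rank(M_{q-1}∘⋯∘M_p): M ≅ I[1,1], I[1,4], I[2,4]^2, I[4,4].
μ_θ-semistable layers: μ^(1)=19; μ^(2)=2; μ^(3)=-11/3; μ^(4)=-5

((1, 0, 0, 0); (1, 1, 1, 1); (0, 2, 2, 2); (0, 0, 0, 1))


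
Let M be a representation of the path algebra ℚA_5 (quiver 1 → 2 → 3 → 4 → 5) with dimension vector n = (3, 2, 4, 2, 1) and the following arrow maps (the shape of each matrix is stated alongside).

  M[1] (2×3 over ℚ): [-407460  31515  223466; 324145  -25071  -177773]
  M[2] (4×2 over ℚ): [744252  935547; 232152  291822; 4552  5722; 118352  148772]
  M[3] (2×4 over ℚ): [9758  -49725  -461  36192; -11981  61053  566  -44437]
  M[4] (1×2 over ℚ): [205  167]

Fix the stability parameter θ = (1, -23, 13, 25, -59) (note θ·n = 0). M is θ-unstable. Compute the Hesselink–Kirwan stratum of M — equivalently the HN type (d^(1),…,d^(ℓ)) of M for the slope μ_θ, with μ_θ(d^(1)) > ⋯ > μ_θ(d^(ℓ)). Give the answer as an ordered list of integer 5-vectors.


Interval decomposition of M: I[1,1], I[1,2], I[1,5], I[3,3]^2, I[3,4].
HN type (ℓ=5): μ^(1)=25; μ^(2)=13; μ^(3)=1; μ^(4)=-7; μ^(5)=-11

((0, 0, 0, 1, 0); (0, 0, 3, 0, 0); (1, 0, 0, 0, 0); (0, 0, 1, 1, 1); (2, 2, 0, 0, 0))


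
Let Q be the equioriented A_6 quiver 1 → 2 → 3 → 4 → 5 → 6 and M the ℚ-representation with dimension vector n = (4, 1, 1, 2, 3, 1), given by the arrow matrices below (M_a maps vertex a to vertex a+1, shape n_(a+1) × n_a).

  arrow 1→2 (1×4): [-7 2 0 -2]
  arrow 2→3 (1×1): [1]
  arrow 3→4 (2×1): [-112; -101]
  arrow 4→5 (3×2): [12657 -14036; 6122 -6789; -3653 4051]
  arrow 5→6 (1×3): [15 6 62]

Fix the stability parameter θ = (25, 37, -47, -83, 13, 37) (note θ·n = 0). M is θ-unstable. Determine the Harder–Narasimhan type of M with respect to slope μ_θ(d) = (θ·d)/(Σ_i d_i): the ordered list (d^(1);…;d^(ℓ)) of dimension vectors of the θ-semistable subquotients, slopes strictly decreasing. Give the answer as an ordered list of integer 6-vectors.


Barcode: M ≅ I[1,1]^3, I[1,5], I[4,6], I[5,5]. HN layers by μ_θ (5 steps, strictly decreasing):
  μ^(1)=37; μ^(2)=25; μ^(3)=13; μ^(4)=-17; μ^(5)=-83

((0, 0, 0, 0, 0, 1); (3, 0, 0, 0, 0, 0); (0, 0, 0, 0, 3, 0); (1, 1, 1, 1, 0, 0); (0, 0, 0, 1, 0, 0))


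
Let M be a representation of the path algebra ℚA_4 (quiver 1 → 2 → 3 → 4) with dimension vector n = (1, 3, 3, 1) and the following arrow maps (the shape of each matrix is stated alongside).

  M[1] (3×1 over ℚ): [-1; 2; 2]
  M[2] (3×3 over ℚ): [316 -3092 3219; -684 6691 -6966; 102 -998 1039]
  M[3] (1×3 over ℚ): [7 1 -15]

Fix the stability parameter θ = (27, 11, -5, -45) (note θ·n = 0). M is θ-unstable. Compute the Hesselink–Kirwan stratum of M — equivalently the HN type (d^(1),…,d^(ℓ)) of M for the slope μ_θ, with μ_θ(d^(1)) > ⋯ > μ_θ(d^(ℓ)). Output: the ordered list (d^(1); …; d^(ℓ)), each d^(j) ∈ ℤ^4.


Barcode: M ≅ I[1,3], I[2,3], I[2,4]. HN layers by μ_θ (3 steps, strictly decreasing):
  μ^(1)=11; μ^(2)=3; μ^(3)=-13

((1, 1, 1, 0); (0, 1, 1, 0); (0, 1, 1, 1))


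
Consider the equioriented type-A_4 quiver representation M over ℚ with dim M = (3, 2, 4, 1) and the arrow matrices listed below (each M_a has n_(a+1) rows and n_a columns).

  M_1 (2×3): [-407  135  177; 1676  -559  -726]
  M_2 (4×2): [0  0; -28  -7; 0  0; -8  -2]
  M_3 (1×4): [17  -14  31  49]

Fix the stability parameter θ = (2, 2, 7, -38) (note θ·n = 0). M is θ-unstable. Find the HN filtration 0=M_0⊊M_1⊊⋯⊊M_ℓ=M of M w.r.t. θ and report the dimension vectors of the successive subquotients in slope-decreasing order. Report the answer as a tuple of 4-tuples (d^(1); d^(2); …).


Interval decomposition of M: I[1,1], I[1,2], I[1,3], I[3,3]^2, I[3,4].
HN type (ℓ=3): μ^(1)=7; μ^(2)=2; μ^(3)=-31/2

((0, 0, 3, 0); (3, 2, 0, 0); (0, 0, 1, 1))


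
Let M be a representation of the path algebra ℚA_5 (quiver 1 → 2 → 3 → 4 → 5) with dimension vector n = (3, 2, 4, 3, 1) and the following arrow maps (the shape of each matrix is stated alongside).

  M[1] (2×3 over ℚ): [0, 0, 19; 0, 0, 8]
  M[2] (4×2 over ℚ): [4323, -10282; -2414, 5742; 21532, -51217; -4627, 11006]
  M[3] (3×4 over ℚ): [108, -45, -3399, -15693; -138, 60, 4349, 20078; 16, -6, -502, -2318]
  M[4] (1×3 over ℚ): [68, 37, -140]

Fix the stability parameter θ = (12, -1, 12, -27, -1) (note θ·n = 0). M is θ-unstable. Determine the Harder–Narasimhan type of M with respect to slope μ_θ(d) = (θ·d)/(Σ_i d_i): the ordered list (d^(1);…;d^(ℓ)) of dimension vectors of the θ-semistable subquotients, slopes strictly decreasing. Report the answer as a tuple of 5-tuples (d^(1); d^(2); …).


Via rank(M_{q-1}∘⋯∘M_p): M ≅ I[1,1]^2, I[1,4], I[2,5], I[3,3]^2, I[4,4].
μ_θ-semistable layers: μ^(1)=12; μ^(2)=-1; μ^(3)=-16/3; μ^(4)=-27

((2, 0, 2, 0, 0); (1, 1, 1, 1, 1); (0, 1, 1, 1, 0); (0, 0, 0, 1, 0))


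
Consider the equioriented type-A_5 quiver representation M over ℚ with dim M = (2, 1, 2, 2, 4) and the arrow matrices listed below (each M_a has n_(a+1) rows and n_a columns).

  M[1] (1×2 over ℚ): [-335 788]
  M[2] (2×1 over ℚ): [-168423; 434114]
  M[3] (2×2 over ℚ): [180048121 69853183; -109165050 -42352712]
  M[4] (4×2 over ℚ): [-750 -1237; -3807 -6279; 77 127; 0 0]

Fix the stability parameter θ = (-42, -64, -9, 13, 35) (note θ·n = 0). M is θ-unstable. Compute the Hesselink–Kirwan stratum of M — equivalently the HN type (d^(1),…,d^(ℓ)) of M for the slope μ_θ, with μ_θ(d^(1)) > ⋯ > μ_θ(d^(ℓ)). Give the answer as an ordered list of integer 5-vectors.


Barcode: M ≅ I[1,1], I[1,5], I[3,5], I[5,5]^2. HN layers by μ_θ (5 steps, strictly decreasing):
  μ^(1)=35; μ^(2)=13; μ^(3)=-9; μ^(4)=-42; μ^(5)=-53

((0, 0, 0, 0, 4); (0, 0, 0, 2, 0); (0, 0, 2, 0, 0); (1, 0, 0, 0, 0); (1, 1, 0, 0, 0))


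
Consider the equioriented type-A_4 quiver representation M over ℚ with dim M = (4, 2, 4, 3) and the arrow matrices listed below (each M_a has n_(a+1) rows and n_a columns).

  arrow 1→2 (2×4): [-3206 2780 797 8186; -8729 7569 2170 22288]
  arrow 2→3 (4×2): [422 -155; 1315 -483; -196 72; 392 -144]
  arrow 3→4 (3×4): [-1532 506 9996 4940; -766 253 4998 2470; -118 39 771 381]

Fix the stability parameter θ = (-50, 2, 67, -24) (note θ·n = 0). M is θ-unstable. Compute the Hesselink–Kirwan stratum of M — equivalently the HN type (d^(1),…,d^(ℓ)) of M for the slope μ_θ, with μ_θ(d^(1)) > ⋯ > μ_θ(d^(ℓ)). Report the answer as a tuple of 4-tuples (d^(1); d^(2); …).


Via rank(M_{q-1}∘⋯∘M_p): M ≅ I[1,1]^2, I[1,3], I[1,4], I[3,3], I[3,4], I[4,4].
μ_θ-semistable layers: μ^(1)=67; μ^(2)=43/2; μ^(3)=2; μ^(4)=-24; μ^(5)=-50

((0, 0, 2, 0); (0, 0, 2, 2); (0, 2, 0, 0); (0, 0, 0, 1); (4, 0, 0, 0))


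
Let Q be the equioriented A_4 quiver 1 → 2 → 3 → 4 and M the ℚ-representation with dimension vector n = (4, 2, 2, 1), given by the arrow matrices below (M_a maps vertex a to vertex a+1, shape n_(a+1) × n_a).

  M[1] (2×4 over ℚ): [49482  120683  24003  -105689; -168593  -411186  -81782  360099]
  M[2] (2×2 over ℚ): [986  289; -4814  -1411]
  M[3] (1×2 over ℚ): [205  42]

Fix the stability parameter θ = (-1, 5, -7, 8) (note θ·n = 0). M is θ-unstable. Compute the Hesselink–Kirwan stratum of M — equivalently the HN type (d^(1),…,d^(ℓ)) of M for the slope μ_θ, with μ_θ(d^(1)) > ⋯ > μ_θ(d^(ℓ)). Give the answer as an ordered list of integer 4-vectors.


Barcode: M ≅ I[1,1]^2, I[1,2], I[1,4], I[3,3]. HN layers by μ_θ (4 steps, strictly decreasing):
  μ^(1)=8; μ^(2)=5; μ^(3)=-1; μ^(4)=-7

((0, 0, 0, 1); (0, 1, 0, 0); (4, 1, 1, 0); (0, 0, 1, 0))


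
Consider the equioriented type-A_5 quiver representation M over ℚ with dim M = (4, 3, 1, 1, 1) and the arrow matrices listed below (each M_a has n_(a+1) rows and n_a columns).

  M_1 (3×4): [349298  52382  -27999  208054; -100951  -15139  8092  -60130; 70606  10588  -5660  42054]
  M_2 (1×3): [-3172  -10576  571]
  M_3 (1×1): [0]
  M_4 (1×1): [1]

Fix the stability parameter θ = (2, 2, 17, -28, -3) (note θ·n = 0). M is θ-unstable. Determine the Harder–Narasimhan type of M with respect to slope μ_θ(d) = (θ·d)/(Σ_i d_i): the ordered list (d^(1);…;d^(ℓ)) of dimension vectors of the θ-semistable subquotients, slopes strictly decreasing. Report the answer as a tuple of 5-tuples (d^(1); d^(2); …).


Barcode: M ≅ I[1,1], I[1,2]^2, I[1,3], I[4,5]. HN layers by μ_θ (4 steps, strictly decreasing):
  μ^(1)=17; μ^(2)=2; μ^(3)=-3; μ^(4)=-28

((0, 0, 1, 0, 0); (4, 3, 0, 0, 0); (0, 0, 0, 0, 1); (0, 0, 0, 1, 0))


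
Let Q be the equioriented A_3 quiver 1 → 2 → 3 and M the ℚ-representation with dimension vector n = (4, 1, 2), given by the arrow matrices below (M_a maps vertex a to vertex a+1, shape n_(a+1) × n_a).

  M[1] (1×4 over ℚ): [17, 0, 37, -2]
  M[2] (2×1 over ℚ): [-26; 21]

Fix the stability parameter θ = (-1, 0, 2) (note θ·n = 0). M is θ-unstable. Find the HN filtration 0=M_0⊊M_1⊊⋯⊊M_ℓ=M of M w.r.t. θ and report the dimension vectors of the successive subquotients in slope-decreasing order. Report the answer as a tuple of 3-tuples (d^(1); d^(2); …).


Barcode: M ≅ I[1,1]^3, I[1,3], I[3,3]. HN layers by μ_θ (3 steps, strictly decreasing):
  μ^(1)=2; μ^(2)=0; μ^(3)=-1

((0, 0, 2); (0, 1, 0); (4, 0, 0))


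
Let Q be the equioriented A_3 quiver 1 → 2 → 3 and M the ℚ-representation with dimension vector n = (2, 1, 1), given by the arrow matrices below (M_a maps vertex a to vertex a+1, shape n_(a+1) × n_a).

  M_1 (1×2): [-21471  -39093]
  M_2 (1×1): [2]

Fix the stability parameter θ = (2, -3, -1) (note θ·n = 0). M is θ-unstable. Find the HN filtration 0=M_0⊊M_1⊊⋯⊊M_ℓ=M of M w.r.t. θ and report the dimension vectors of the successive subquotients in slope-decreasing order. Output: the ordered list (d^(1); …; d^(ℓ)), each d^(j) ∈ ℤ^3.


Interval decomposition of M: I[1,1], I[1,3].
HN type (ℓ=2): μ^(1)=2; μ^(2)=-2/3

((1, 0, 0); (1, 1, 1))
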